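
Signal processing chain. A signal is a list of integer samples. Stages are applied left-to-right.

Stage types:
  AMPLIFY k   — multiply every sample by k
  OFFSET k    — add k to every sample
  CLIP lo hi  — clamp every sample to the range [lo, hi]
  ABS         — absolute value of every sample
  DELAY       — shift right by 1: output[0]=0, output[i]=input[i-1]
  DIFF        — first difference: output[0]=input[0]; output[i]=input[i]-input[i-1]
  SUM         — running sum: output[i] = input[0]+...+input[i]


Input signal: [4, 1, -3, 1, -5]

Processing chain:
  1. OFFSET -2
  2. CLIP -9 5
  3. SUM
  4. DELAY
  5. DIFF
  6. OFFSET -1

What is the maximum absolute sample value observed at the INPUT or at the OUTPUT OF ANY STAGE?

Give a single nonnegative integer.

Input: [4, 1, -3, 1, -5] (max |s|=5)
Stage 1 (OFFSET -2): 4+-2=2, 1+-2=-1, -3+-2=-5, 1+-2=-1, -5+-2=-7 -> [2, -1, -5, -1, -7] (max |s|=7)
Stage 2 (CLIP -9 5): clip(2,-9,5)=2, clip(-1,-9,5)=-1, clip(-5,-9,5)=-5, clip(-1,-9,5)=-1, clip(-7,-9,5)=-7 -> [2, -1, -5, -1, -7] (max |s|=7)
Stage 3 (SUM): sum[0..0]=2, sum[0..1]=1, sum[0..2]=-4, sum[0..3]=-5, sum[0..4]=-12 -> [2, 1, -4, -5, -12] (max |s|=12)
Stage 4 (DELAY): [0, 2, 1, -4, -5] = [0, 2, 1, -4, -5] -> [0, 2, 1, -4, -5] (max |s|=5)
Stage 5 (DIFF): s[0]=0, 2-0=2, 1-2=-1, -4-1=-5, -5--4=-1 -> [0, 2, -1, -5, -1] (max |s|=5)
Stage 6 (OFFSET -1): 0+-1=-1, 2+-1=1, -1+-1=-2, -5+-1=-6, -1+-1=-2 -> [-1, 1, -2, -6, -2] (max |s|=6)
Overall max amplitude: 12

Answer: 12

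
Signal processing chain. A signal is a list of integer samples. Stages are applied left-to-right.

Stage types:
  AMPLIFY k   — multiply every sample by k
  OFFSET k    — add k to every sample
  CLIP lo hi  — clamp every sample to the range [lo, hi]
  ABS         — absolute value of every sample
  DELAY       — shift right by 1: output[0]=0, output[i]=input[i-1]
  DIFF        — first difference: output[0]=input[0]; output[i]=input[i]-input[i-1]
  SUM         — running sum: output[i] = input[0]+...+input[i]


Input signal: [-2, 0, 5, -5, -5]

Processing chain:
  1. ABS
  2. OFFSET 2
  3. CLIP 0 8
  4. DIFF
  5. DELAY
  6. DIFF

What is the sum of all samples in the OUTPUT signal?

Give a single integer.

Input: [-2, 0, 5, -5, -5]
Stage 1 (ABS): |-2|=2, |0|=0, |5|=5, |-5|=5, |-5|=5 -> [2, 0, 5, 5, 5]
Stage 2 (OFFSET 2): 2+2=4, 0+2=2, 5+2=7, 5+2=7, 5+2=7 -> [4, 2, 7, 7, 7]
Stage 3 (CLIP 0 8): clip(4,0,8)=4, clip(2,0,8)=2, clip(7,0,8)=7, clip(7,0,8)=7, clip(7,0,8)=7 -> [4, 2, 7, 7, 7]
Stage 4 (DIFF): s[0]=4, 2-4=-2, 7-2=5, 7-7=0, 7-7=0 -> [4, -2, 5, 0, 0]
Stage 5 (DELAY): [0, 4, -2, 5, 0] = [0, 4, -2, 5, 0] -> [0, 4, -2, 5, 0]
Stage 6 (DIFF): s[0]=0, 4-0=4, -2-4=-6, 5--2=7, 0-5=-5 -> [0, 4, -6, 7, -5]
Output sum: 0

Answer: 0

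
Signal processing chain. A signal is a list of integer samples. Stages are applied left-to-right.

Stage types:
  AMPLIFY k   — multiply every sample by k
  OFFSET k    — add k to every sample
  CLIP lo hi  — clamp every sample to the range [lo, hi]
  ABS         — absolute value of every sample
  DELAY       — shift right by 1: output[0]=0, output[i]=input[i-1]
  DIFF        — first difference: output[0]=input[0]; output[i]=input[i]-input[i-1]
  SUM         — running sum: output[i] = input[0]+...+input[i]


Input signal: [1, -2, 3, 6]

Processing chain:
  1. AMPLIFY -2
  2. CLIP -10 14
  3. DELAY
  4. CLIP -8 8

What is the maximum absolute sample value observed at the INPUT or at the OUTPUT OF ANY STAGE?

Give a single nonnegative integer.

Input: [1, -2, 3, 6] (max |s|=6)
Stage 1 (AMPLIFY -2): 1*-2=-2, -2*-2=4, 3*-2=-6, 6*-2=-12 -> [-2, 4, -6, -12] (max |s|=12)
Stage 2 (CLIP -10 14): clip(-2,-10,14)=-2, clip(4,-10,14)=4, clip(-6,-10,14)=-6, clip(-12,-10,14)=-10 -> [-2, 4, -6, -10] (max |s|=10)
Stage 3 (DELAY): [0, -2, 4, -6] = [0, -2, 4, -6] -> [0, -2, 4, -6] (max |s|=6)
Stage 4 (CLIP -8 8): clip(0,-8,8)=0, clip(-2,-8,8)=-2, clip(4,-8,8)=4, clip(-6,-8,8)=-6 -> [0, -2, 4, -6] (max |s|=6)
Overall max amplitude: 12

Answer: 12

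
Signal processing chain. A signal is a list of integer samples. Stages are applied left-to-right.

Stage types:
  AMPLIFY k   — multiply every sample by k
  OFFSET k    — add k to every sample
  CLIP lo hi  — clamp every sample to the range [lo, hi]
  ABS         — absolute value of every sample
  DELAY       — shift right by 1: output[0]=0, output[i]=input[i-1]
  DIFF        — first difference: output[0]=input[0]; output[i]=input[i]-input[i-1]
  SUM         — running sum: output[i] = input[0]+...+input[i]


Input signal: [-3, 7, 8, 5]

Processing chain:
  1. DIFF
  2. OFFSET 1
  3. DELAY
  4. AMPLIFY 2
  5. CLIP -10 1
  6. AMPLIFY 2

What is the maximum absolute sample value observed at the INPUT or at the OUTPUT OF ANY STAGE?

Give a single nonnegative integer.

Input: [-3, 7, 8, 5] (max |s|=8)
Stage 1 (DIFF): s[0]=-3, 7--3=10, 8-7=1, 5-8=-3 -> [-3, 10, 1, -3] (max |s|=10)
Stage 2 (OFFSET 1): -3+1=-2, 10+1=11, 1+1=2, -3+1=-2 -> [-2, 11, 2, -2] (max |s|=11)
Stage 3 (DELAY): [0, -2, 11, 2] = [0, -2, 11, 2] -> [0, -2, 11, 2] (max |s|=11)
Stage 4 (AMPLIFY 2): 0*2=0, -2*2=-4, 11*2=22, 2*2=4 -> [0, -4, 22, 4] (max |s|=22)
Stage 5 (CLIP -10 1): clip(0,-10,1)=0, clip(-4,-10,1)=-4, clip(22,-10,1)=1, clip(4,-10,1)=1 -> [0, -4, 1, 1] (max |s|=4)
Stage 6 (AMPLIFY 2): 0*2=0, -4*2=-8, 1*2=2, 1*2=2 -> [0, -8, 2, 2] (max |s|=8)
Overall max amplitude: 22

Answer: 22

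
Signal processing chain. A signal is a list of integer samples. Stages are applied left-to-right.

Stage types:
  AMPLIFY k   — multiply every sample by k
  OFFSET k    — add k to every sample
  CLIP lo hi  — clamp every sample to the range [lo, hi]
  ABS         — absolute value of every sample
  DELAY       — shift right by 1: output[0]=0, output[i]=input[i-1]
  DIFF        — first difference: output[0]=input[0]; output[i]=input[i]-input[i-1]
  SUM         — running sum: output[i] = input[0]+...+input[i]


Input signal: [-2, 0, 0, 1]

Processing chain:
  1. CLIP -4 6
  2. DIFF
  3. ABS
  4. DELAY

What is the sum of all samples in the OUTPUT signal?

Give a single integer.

Answer: 4

Derivation:
Input: [-2, 0, 0, 1]
Stage 1 (CLIP -4 6): clip(-2,-4,6)=-2, clip(0,-4,6)=0, clip(0,-4,6)=0, clip(1,-4,6)=1 -> [-2, 0, 0, 1]
Stage 2 (DIFF): s[0]=-2, 0--2=2, 0-0=0, 1-0=1 -> [-2, 2, 0, 1]
Stage 3 (ABS): |-2|=2, |2|=2, |0|=0, |1|=1 -> [2, 2, 0, 1]
Stage 4 (DELAY): [0, 2, 2, 0] = [0, 2, 2, 0] -> [0, 2, 2, 0]
Output sum: 4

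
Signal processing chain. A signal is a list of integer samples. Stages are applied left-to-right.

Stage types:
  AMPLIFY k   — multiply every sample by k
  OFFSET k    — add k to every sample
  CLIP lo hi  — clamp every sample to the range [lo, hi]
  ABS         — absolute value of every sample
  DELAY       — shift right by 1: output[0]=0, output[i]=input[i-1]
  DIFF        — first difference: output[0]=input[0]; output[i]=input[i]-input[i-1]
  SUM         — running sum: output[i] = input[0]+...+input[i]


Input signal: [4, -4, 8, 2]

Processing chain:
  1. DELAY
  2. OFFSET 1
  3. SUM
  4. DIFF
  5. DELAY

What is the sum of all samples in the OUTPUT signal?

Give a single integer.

Answer: 3

Derivation:
Input: [4, -4, 8, 2]
Stage 1 (DELAY): [0, 4, -4, 8] = [0, 4, -4, 8] -> [0, 4, -4, 8]
Stage 2 (OFFSET 1): 0+1=1, 4+1=5, -4+1=-3, 8+1=9 -> [1, 5, -3, 9]
Stage 3 (SUM): sum[0..0]=1, sum[0..1]=6, sum[0..2]=3, sum[0..3]=12 -> [1, 6, 3, 12]
Stage 4 (DIFF): s[0]=1, 6-1=5, 3-6=-3, 12-3=9 -> [1, 5, -3, 9]
Stage 5 (DELAY): [0, 1, 5, -3] = [0, 1, 5, -3] -> [0, 1, 5, -3]
Output sum: 3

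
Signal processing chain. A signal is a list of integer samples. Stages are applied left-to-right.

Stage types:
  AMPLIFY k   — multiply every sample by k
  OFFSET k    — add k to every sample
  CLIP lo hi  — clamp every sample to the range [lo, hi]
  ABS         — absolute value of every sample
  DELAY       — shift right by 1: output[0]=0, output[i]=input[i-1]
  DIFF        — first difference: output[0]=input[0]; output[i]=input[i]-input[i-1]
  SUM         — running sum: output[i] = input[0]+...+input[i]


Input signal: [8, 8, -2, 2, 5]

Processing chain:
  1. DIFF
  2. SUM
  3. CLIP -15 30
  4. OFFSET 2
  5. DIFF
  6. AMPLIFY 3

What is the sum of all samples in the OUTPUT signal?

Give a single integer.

Answer: 21

Derivation:
Input: [8, 8, -2, 2, 5]
Stage 1 (DIFF): s[0]=8, 8-8=0, -2-8=-10, 2--2=4, 5-2=3 -> [8, 0, -10, 4, 3]
Stage 2 (SUM): sum[0..0]=8, sum[0..1]=8, sum[0..2]=-2, sum[0..3]=2, sum[0..4]=5 -> [8, 8, -2, 2, 5]
Stage 3 (CLIP -15 30): clip(8,-15,30)=8, clip(8,-15,30)=8, clip(-2,-15,30)=-2, clip(2,-15,30)=2, clip(5,-15,30)=5 -> [8, 8, -2, 2, 5]
Stage 4 (OFFSET 2): 8+2=10, 8+2=10, -2+2=0, 2+2=4, 5+2=7 -> [10, 10, 0, 4, 7]
Stage 5 (DIFF): s[0]=10, 10-10=0, 0-10=-10, 4-0=4, 7-4=3 -> [10, 0, -10, 4, 3]
Stage 6 (AMPLIFY 3): 10*3=30, 0*3=0, -10*3=-30, 4*3=12, 3*3=9 -> [30, 0, -30, 12, 9]
Output sum: 21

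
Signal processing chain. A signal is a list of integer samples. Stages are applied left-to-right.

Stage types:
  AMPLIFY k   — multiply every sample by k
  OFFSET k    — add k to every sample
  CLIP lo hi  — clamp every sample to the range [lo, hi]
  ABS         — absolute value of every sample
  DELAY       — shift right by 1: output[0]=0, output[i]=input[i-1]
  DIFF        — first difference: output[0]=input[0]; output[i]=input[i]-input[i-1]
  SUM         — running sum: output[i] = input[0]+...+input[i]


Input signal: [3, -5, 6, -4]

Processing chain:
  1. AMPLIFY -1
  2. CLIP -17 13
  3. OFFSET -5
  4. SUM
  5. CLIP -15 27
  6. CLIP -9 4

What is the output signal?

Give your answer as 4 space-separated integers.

Answer: -8 -8 -9 -9

Derivation:
Input: [3, -5, 6, -4]
Stage 1 (AMPLIFY -1): 3*-1=-3, -5*-1=5, 6*-1=-6, -4*-1=4 -> [-3, 5, -6, 4]
Stage 2 (CLIP -17 13): clip(-3,-17,13)=-3, clip(5,-17,13)=5, clip(-6,-17,13)=-6, clip(4,-17,13)=4 -> [-3, 5, -6, 4]
Stage 3 (OFFSET -5): -3+-5=-8, 5+-5=0, -6+-5=-11, 4+-5=-1 -> [-8, 0, -11, -1]
Stage 4 (SUM): sum[0..0]=-8, sum[0..1]=-8, sum[0..2]=-19, sum[0..3]=-20 -> [-8, -8, -19, -20]
Stage 5 (CLIP -15 27): clip(-8,-15,27)=-8, clip(-8,-15,27)=-8, clip(-19,-15,27)=-15, clip(-20,-15,27)=-15 -> [-8, -8, -15, -15]
Stage 6 (CLIP -9 4): clip(-8,-9,4)=-8, clip(-8,-9,4)=-8, clip(-15,-9,4)=-9, clip(-15,-9,4)=-9 -> [-8, -8, -9, -9]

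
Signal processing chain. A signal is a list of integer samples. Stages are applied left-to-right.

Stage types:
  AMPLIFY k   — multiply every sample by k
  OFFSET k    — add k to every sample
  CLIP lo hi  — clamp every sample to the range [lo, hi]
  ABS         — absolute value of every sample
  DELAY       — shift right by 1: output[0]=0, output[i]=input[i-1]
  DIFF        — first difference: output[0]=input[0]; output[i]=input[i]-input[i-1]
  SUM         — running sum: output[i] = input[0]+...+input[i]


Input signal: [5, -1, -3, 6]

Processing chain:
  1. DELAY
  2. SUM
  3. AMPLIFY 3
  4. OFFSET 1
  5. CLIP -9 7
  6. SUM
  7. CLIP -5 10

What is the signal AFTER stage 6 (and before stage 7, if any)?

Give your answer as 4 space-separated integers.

Input: [5, -1, -3, 6]
Stage 1 (DELAY): [0, 5, -1, -3] = [0, 5, -1, -3] -> [0, 5, -1, -3]
Stage 2 (SUM): sum[0..0]=0, sum[0..1]=5, sum[0..2]=4, sum[0..3]=1 -> [0, 5, 4, 1]
Stage 3 (AMPLIFY 3): 0*3=0, 5*3=15, 4*3=12, 1*3=3 -> [0, 15, 12, 3]
Stage 4 (OFFSET 1): 0+1=1, 15+1=16, 12+1=13, 3+1=4 -> [1, 16, 13, 4]
Stage 5 (CLIP -9 7): clip(1,-9,7)=1, clip(16,-9,7)=7, clip(13,-9,7)=7, clip(4,-9,7)=4 -> [1, 7, 7, 4]
Stage 6 (SUM): sum[0..0]=1, sum[0..1]=8, sum[0..2]=15, sum[0..3]=19 -> [1, 8, 15, 19]

Answer: 1 8 15 19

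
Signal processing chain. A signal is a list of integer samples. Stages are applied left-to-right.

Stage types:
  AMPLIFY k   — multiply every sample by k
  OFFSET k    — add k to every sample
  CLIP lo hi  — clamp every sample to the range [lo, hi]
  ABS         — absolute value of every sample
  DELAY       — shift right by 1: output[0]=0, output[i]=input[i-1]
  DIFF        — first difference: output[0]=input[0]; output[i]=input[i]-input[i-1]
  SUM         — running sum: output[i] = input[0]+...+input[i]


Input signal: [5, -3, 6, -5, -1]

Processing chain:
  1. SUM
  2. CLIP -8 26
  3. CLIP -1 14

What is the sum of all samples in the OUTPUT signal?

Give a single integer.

Input: [5, -3, 6, -5, -1]
Stage 1 (SUM): sum[0..0]=5, sum[0..1]=2, sum[0..2]=8, sum[0..3]=3, sum[0..4]=2 -> [5, 2, 8, 3, 2]
Stage 2 (CLIP -8 26): clip(5,-8,26)=5, clip(2,-8,26)=2, clip(8,-8,26)=8, clip(3,-8,26)=3, clip(2,-8,26)=2 -> [5, 2, 8, 3, 2]
Stage 3 (CLIP -1 14): clip(5,-1,14)=5, clip(2,-1,14)=2, clip(8,-1,14)=8, clip(3,-1,14)=3, clip(2,-1,14)=2 -> [5, 2, 8, 3, 2]
Output sum: 20

Answer: 20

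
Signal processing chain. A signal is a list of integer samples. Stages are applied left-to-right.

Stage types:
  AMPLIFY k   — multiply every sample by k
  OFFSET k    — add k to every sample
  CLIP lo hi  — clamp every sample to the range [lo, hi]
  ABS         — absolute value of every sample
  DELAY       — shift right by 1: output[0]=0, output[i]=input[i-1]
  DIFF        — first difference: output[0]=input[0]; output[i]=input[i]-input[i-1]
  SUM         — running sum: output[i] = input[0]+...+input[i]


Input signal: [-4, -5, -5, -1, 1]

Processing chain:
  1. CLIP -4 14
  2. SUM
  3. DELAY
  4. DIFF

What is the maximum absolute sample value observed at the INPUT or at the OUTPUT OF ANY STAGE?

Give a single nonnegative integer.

Answer: 13

Derivation:
Input: [-4, -5, -5, -1, 1] (max |s|=5)
Stage 1 (CLIP -4 14): clip(-4,-4,14)=-4, clip(-5,-4,14)=-4, clip(-5,-4,14)=-4, clip(-1,-4,14)=-1, clip(1,-4,14)=1 -> [-4, -4, -4, -1, 1] (max |s|=4)
Stage 2 (SUM): sum[0..0]=-4, sum[0..1]=-8, sum[0..2]=-12, sum[0..3]=-13, sum[0..4]=-12 -> [-4, -8, -12, -13, -12] (max |s|=13)
Stage 3 (DELAY): [0, -4, -8, -12, -13] = [0, -4, -8, -12, -13] -> [0, -4, -8, -12, -13] (max |s|=13)
Stage 4 (DIFF): s[0]=0, -4-0=-4, -8--4=-4, -12--8=-4, -13--12=-1 -> [0, -4, -4, -4, -1] (max |s|=4)
Overall max amplitude: 13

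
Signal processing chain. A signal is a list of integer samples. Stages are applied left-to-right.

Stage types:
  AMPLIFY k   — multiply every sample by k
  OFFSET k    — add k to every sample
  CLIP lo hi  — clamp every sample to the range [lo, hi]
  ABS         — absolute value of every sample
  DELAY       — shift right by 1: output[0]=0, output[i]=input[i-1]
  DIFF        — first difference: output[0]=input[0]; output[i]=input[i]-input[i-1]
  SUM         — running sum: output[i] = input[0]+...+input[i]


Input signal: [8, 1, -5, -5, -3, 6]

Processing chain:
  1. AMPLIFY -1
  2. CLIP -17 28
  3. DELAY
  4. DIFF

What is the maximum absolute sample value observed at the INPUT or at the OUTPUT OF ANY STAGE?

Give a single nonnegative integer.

Input: [8, 1, -5, -5, -3, 6] (max |s|=8)
Stage 1 (AMPLIFY -1): 8*-1=-8, 1*-1=-1, -5*-1=5, -5*-1=5, -3*-1=3, 6*-1=-6 -> [-8, -1, 5, 5, 3, -6] (max |s|=8)
Stage 2 (CLIP -17 28): clip(-8,-17,28)=-8, clip(-1,-17,28)=-1, clip(5,-17,28)=5, clip(5,-17,28)=5, clip(3,-17,28)=3, clip(-6,-17,28)=-6 -> [-8, -1, 5, 5, 3, -6] (max |s|=8)
Stage 3 (DELAY): [0, -8, -1, 5, 5, 3] = [0, -8, -1, 5, 5, 3] -> [0, -8, -1, 5, 5, 3] (max |s|=8)
Stage 4 (DIFF): s[0]=0, -8-0=-8, -1--8=7, 5--1=6, 5-5=0, 3-5=-2 -> [0, -8, 7, 6, 0, -2] (max |s|=8)
Overall max amplitude: 8

Answer: 8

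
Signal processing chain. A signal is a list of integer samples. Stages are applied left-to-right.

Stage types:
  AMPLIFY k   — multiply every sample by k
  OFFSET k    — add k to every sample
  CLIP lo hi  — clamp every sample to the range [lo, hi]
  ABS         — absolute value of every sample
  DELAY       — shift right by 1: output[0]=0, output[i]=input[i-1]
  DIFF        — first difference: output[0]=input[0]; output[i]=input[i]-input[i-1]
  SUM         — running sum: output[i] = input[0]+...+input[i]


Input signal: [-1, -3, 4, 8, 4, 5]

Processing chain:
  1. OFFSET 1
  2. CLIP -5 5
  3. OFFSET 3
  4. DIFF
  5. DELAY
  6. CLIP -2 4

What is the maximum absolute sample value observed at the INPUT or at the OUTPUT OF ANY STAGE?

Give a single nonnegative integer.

Input: [-1, -3, 4, 8, 4, 5] (max |s|=8)
Stage 1 (OFFSET 1): -1+1=0, -3+1=-2, 4+1=5, 8+1=9, 4+1=5, 5+1=6 -> [0, -2, 5, 9, 5, 6] (max |s|=9)
Stage 2 (CLIP -5 5): clip(0,-5,5)=0, clip(-2,-5,5)=-2, clip(5,-5,5)=5, clip(9,-5,5)=5, clip(5,-5,5)=5, clip(6,-5,5)=5 -> [0, -2, 5, 5, 5, 5] (max |s|=5)
Stage 3 (OFFSET 3): 0+3=3, -2+3=1, 5+3=8, 5+3=8, 5+3=8, 5+3=8 -> [3, 1, 8, 8, 8, 8] (max |s|=8)
Stage 4 (DIFF): s[0]=3, 1-3=-2, 8-1=7, 8-8=0, 8-8=0, 8-8=0 -> [3, -2, 7, 0, 0, 0] (max |s|=7)
Stage 5 (DELAY): [0, 3, -2, 7, 0, 0] = [0, 3, -2, 7, 0, 0] -> [0, 3, -2, 7, 0, 0] (max |s|=7)
Stage 6 (CLIP -2 4): clip(0,-2,4)=0, clip(3,-2,4)=3, clip(-2,-2,4)=-2, clip(7,-2,4)=4, clip(0,-2,4)=0, clip(0,-2,4)=0 -> [0, 3, -2, 4, 0, 0] (max |s|=4)
Overall max amplitude: 9

Answer: 9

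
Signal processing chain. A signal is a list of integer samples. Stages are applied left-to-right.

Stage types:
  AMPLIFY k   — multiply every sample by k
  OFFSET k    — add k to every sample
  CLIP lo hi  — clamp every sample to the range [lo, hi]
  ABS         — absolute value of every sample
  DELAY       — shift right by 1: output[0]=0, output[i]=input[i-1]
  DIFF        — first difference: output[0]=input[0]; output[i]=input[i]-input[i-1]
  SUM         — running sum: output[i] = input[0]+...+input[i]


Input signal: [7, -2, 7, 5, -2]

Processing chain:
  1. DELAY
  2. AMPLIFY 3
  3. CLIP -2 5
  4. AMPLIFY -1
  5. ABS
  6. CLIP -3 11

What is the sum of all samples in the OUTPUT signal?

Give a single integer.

Answer: 17

Derivation:
Input: [7, -2, 7, 5, -2]
Stage 1 (DELAY): [0, 7, -2, 7, 5] = [0, 7, -2, 7, 5] -> [0, 7, -2, 7, 5]
Stage 2 (AMPLIFY 3): 0*3=0, 7*3=21, -2*3=-6, 7*3=21, 5*3=15 -> [0, 21, -6, 21, 15]
Stage 3 (CLIP -2 5): clip(0,-2,5)=0, clip(21,-2,5)=5, clip(-6,-2,5)=-2, clip(21,-2,5)=5, clip(15,-2,5)=5 -> [0, 5, -2, 5, 5]
Stage 4 (AMPLIFY -1): 0*-1=0, 5*-1=-5, -2*-1=2, 5*-1=-5, 5*-1=-5 -> [0, -5, 2, -5, -5]
Stage 5 (ABS): |0|=0, |-5|=5, |2|=2, |-5|=5, |-5|=5 -> [0, 5, 2, 5, 5]
Stage 6 (CLIP -3 11): clip(0,-3,11)=0, clip(5,-3,11)=5, clip(2,-3,11)=2, clip(5,-3,11)=5, clip(5,-3,11)=5 -> [0, 5, 2, 5, 5]
Output sum: 17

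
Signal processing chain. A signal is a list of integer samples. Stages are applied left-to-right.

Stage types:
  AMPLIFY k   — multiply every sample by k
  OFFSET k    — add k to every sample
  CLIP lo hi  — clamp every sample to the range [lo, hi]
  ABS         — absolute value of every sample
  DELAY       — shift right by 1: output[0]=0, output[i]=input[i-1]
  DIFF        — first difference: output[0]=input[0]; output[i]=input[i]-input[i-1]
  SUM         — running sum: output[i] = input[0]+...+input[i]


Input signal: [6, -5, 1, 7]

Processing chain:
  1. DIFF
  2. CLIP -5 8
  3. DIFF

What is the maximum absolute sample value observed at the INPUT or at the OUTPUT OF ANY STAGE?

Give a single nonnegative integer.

Input: [6, -5, 1, 7] (max |s|=7)
Stage 1 (DIFF): s[0]=6, -5-6=-11, 1--5=6, 7-1=6 -> [6, -11, 6, 6] (max |s|=11)
Stage 2 (CLIP -5 8): clip(6,-5,8)=6, clip(-11,-5,8)=-5, clip(6,-5,8)=6, clip(6,-5,8)=6 -> [6, -5, 6, 6] (max |s|=6)
Stage 3 (DIFF): s[0]=6, -5-6=-11, 6--5=11, 6-6=0 -> [6, -11, 11, 0] (max |s|=11)
Overall max amplitude: 11

Answer: 11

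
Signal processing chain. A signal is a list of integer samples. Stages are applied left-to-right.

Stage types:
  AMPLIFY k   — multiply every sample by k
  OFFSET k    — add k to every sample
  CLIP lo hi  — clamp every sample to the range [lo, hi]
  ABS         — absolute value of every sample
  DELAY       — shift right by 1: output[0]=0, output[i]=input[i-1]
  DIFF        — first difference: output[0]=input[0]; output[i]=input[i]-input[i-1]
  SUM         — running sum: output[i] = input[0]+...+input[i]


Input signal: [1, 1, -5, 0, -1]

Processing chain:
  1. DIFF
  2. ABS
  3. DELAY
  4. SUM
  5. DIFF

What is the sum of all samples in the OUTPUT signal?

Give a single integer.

Input: [1, 1, -5, 0, -1]
Stage 1 (DIFF): s[0]=1, 1-1=0, -5-1=-6, 0--5=5, -1-0=-1 -> [1, 0, -6, 5, -1]
Stage 2 (ABS): |1|=1, |0|=0, |-6|=6, |5|=5, |-1|=1 -> [1, 0, 6, 5, 1]
Stage 3 (DELAY): [0, 1, 0, 6, 5] = [0, 1, 0, 6, 5] -> [0, 1, 0, 6, 5]
Stage 4 (SUM): sum[0..0]=0, sum[0..1]=1, sum[0..2]=1, sum[0..3]=7, sum[0..4]=12 -> [0, 1, 1, 7, 12]
Stage 5 (DIFF): s[0]=0, 1-0=1, 1-1=0, 7-1=6, 12-7=5 -> [0, 1, 0, 6, 5]
Output sum: 12

Answer: 12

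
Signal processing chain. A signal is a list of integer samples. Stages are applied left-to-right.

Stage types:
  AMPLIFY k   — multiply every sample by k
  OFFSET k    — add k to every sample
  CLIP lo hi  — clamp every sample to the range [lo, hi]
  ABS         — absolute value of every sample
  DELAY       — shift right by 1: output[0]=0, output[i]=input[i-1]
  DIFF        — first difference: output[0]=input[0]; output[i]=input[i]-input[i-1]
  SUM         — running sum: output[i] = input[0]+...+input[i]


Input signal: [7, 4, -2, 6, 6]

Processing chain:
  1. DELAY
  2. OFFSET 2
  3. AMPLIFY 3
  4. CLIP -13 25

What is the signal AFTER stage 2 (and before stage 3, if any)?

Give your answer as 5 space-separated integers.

Input: [7, 4, -2, 6, 6]
Stage 1 (DELAY): [0, 7, 4, -2, 6] = [0, 7, 4, -2, 6] -> [0, 7, 4, -2, 6]
Stage 2 (OFFSET 2): 0+2=2, 7+2=9, 4+2=6, -2+2=0, 6+2=8 -> [2, 9, 6, 0, 8]

Answer: 2 9 6 0 8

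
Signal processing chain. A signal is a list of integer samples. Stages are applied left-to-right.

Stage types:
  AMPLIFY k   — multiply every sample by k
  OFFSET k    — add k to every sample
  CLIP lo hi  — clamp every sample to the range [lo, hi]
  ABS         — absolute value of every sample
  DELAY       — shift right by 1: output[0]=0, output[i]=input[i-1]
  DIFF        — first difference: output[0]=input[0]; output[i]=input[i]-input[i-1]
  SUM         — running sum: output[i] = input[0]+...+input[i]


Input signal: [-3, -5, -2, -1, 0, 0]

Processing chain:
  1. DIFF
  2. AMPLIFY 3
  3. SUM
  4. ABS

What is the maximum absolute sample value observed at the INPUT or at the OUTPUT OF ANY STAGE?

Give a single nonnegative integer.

Input: [-3, -5, -2, -1, 0, 0] (max |s|=5)
Stage 1 (DIFF): s[0]=-3, -5--3=-2, -2--5=3, -1--2=1, 0--1=1, 0-0=0 -> [-3, -2, 3, 1, 1, 0] (max |s|=3)
Stage 2 (AMPLIFY 3): -3*3=-9, -2*3=-6, 3*3=9, 1*3=3, 1*3=3, 0*3=0 -> [-9, -6, 9, 3, 3, 0] (max |s|=9)
Stage 3 (SUM): sum[0..0]=-9, sum[0..1]=-15, sum[0..2]=-6, sum[0..3]=-3, sum[0..4]=0, sum[0..5]=0 -> [-9, -15, -6, -3, 0, 0] (max |s|=15)
Stage 4 (ABS): |-9|=9, |-15|=15, |-6|=6, |-3|=3, |0|=0, |0|=0 -> [9, 15, 6, 3, 0, 0] (max |s|=15)
Overall max amplitude: 15

Answer: 15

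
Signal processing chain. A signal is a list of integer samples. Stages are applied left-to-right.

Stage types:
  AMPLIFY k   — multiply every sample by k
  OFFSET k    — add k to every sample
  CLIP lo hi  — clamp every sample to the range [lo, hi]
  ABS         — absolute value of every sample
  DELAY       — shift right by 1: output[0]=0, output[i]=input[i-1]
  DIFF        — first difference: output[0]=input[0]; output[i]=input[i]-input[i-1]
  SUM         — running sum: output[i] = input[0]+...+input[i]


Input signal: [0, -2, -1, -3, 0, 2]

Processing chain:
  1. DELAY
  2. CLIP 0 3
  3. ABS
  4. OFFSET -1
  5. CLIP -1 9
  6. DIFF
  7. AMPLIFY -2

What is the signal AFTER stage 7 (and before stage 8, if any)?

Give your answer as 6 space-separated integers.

Input: [0, -2, -1, -3, 0, 2]
Stage 1 (DELAY): [0, 0, -2, -1, -3, 0] = [0, 0, -2, -1, -3, 0] -> [0, 0, -2, -1, -3, 0]
Stage 2 (CLIP 0 3): clip(0,0,3)=0, clip(0,0,3)=0, clip(-2,0,3)=0, clip(-1,0,3)=0, clip(-3,0,3)=0, clip(0,0,3)=0 -> [0, 0, 0, 0, 0, 0]
Stage 3 (ABS): |0|=0, |0|=0, |0|=0, |0|=0, |0|=0, |0|=0 -> [0, 0, 0, 0, 0, 0]
Stage 4 (OFFSET -1): 0+-1=-1, 0+-1=-1, 0+-1=-1, 0+-1=-1, 0+-1=-1, 0+-1=-1 -> [-1, -1, -1, -1, -1, -1]
Stage 5 (CLIP -1 9): clip(-1,-1,9)=-1, clip(-1,-1,9)=-1, clip(-1,-1,9)=-1, clip(-1,-1,9)=-1, clip(-1,-1,9)=-1, clip(-1,-1,9)=-1 -> [-1, -1, -1, -1, -1, -1]
Stage 6 (DIFF): s[0]=-1, -1--1=0, -1--1=0, -1--1=0, -1--1=0, -1--1=0 -> [-1, 0, 0, 0, 0, 0]
Stage 7 (AMPLIFY -2): -1*-2=2, 0*-2=0, 0*-2=0, 0*-2=0, 0*-2=0, 0*-2=0 -> [2, 0, 0, 0, 0, 0]

Answer: 2 0 0 0 0 0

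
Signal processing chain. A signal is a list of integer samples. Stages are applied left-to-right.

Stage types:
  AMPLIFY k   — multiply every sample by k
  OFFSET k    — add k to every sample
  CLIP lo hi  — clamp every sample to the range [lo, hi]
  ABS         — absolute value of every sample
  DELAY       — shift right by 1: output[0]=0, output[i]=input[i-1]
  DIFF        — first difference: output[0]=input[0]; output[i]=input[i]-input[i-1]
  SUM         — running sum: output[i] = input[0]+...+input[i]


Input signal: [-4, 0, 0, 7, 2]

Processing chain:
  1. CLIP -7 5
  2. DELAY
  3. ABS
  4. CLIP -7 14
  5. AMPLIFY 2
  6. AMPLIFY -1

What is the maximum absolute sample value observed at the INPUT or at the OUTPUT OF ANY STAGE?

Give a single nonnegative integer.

Answer: 10

Derivation:
Input: [-4, 0, 0, 7, 2] (max |s|=7)
Stage 1 (CLIP -7 5): clip(-4,-7,5)=-4, clip(0,-7,5)=0, clip(0,-7,5)=0, clip(7,-7,5)=5, clip(2,-7,5)=2 -> [-4, 0, 0, 5, 2] (max |s|=5)
Stage 2 (DELAY): [0, -4, 0, 0, 5] = [0, -4, 0, 0, 5] -> [0, -4, 0, 0, 5] (max |s|=5)
Stage 3 (ABS): |0|=0, |-4|=4, |0|=0, |0|=0, |5|=5 -> [0, 4, 0, 0, 5] (max |s|=5)
Stage 4 (CLIP -7 14): clip(0,-7,14)=0, clip(4,-7,14)=4, clip(0,-7,14)=0, clip(0,-7,14)=0, clip(5,-7,14)=5 -> [0, 4, 0, 0, 5] (max |s|=5)
Stage 5 (AMPLIFY 2): 0*2=0, 4*2=8, 0*2=0, 0*2=0, 5*2=10 -> [0, 8, 0, 0, 10] (max |s|=10)
Stage 6 (AMPLIFY -1): 0*-1=0, 8*-1=-8, 0*-1=0, 0*-1=0, 10*-1=-10 -> [0, -8, 0, 0, -10] (max |s|=10)
Overall max amplitude: 10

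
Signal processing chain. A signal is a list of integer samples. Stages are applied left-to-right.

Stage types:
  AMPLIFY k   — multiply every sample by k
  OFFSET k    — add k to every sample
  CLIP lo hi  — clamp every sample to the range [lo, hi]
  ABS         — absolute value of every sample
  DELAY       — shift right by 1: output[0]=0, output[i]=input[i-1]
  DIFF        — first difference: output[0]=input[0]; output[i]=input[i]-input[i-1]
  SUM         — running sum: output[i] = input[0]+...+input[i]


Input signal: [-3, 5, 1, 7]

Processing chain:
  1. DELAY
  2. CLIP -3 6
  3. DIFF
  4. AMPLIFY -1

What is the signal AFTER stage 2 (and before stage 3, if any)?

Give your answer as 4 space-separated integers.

Input: [-3, 5, 1, 7]
Stage 1 (DELAY): [0, -3, 5, 1] = [0, -3, 5, 1] -> [0, -3, 5, 1]
Stage 2 (CLIP -3 6): clip(0,-3,6)=0, clip(-3,-3,6)=-3, clip(5,-3,6)=5, clip(1,-3,6)=1 -> [0, -3, 5, 1]

Answer: 0 -3 5 1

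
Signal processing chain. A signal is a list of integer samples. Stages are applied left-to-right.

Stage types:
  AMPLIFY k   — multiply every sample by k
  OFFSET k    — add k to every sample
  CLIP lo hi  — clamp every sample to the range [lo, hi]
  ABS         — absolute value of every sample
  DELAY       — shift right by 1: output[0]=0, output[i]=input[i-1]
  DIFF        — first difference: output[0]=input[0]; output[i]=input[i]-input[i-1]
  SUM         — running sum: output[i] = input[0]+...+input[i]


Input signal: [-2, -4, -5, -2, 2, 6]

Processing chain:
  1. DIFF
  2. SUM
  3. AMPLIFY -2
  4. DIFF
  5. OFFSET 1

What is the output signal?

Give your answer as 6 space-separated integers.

Answer: 5 5 3 -5 -7 -7

Derivation:
Input: [-2, -4, -5, -2, 2, 6]
Stage 1 (DIFF): s[0]=-2, -4--2=-2, -5--4=-1, -2--5=3, 2--2=4, 6-2=4 -> [-2, -2, -1, 3, 4, 4]
Stage 2 (SUM): sum[0..0]=-2, sum[0..1]=-4, sum[0..2]=-5, sum[0..3]=-2, sum[0..4]=2, sum[0..5]=6 -> [-2, -4, -5, -2, 2, 6]
Stage 3 (AMPLIFY -2): -2*-2=4, -4*-2=8, -5*-2=10, -2*-2=4, 2*-2=-4, 6*-2=-12 -> [4, 8, 10, 4, -4, -12]
Stage 4 (DIFF): s[0]=4, 8-4=4, 10-8=2, 4-10=-6, -4-4=-8, -12--4=-8 -> [4, 4, 2, -6, -8, -8]
Stage 5 (OFFSET 1): 4+1=5, 4+1=5, 2+1=3, -6+1=-5, -8+1=-7, -8+1=-7 -> [5, 5, 3, -5, -7, -7]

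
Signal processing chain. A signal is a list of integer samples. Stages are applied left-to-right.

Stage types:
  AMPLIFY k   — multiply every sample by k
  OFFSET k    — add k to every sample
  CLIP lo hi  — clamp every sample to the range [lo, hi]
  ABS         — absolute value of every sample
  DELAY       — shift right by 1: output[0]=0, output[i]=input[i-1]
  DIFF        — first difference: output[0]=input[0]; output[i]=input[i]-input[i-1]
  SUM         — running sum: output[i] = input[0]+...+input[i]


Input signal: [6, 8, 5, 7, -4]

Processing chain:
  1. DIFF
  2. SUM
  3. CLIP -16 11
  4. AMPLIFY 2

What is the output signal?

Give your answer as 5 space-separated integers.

Input: [6, 8, 5, 7, -4]
Stage 1 (DIFF): s[0]=6, 8-6=2, 5-8=-3, 7-5=2, -4-7=-11 -> [6, 2, -3, 2, -11]
Stage 2 (SUM): sum[0..0]=6, sum[0..1]=8, sum[0..2]=5, sum[0..3]=7, sum[0..4]=-4 -> [6, 8, 5, 7, -4]
Stage 3 (CLIP -16 11): clip(6,-16,11)=6, clip(8,-16,11)=8, clip(5,-16,11)=5, clip(7,-16,11)=7, clip(-4,-16,11)=-4 -> [6, 8, 5, 7, -4]
Stage 4 (AMPLIFY 2): 6*2=12, 8*2=16, 5*2=10, 7*2=14, -4*2=-8 -> [12, 16, 10, 14, -8]

Answer: 12 16 10 14 -8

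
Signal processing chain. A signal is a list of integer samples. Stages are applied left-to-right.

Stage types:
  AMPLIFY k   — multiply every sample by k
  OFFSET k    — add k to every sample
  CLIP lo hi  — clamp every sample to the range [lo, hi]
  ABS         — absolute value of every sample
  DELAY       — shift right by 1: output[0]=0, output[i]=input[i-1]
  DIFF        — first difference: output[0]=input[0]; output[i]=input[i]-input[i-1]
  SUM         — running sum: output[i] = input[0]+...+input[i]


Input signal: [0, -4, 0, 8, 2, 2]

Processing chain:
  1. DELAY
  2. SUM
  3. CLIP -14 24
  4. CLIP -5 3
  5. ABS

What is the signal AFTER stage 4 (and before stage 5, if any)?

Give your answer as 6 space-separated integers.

Input: [0, -4, 0, 8, 2, 2]
Stage 1 (DELAY): [0, 0, -4, 0, 8, 2] = [0, 0, -4, 0, 8, 2] -> [0, 0, -4, 0, 8, 2]
Stage 2 (SUM): sum[0..0]=0, sum[0..1]=0, sum[0..2]=-4, sum[0..3]=-4, sum[0..4]=4, sum[0..5]=6 -> [0, 0, -4, -4, 4, 6]
Stage 3 (CLIP -14 24): clip(0,-14,24)=0, clip(0,-14,24)=0, clip(-4,-14,24)=-4, clip(-4,-14,24)=-4, clip(4,-14,24)=4, clip(6,-14,24)=6 -> [0, 0, -4, -4, 4, 6]
Stage 4 (CLIP -5 3): clip(0,-5,3)=0, clip(0,-5,3)=0, clip(-4,-5,3)=-4, clip(-4,-5,3)=-4, clip(4,-5,3)=3, clip(6,-5,3)=3 -> [0, 0, -4, -4, 3, 3]

Answer: 0 0 -4 -4 3 3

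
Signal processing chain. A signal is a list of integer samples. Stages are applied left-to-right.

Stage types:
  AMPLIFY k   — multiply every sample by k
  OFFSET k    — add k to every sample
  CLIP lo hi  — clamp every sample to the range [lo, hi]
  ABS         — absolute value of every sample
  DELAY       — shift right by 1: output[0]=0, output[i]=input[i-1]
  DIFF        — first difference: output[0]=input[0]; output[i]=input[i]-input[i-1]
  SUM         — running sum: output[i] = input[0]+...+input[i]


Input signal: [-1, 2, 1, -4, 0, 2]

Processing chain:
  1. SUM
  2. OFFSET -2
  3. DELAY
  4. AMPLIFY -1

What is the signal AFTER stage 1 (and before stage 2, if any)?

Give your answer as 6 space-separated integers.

Answer: -1 1 2 -2 -2 0

Derivation:
Input: [-1, 2, 1, -4, 0, 2]
Stage 1 (SUM): sum[0..0]=-1, sum[0..1]=1, sum[0..2]=2, sum[0..3]=-2, sum[0..4]=-2, sum[0..5]=0 -> [-1, 1, 2, -2, -2, 0]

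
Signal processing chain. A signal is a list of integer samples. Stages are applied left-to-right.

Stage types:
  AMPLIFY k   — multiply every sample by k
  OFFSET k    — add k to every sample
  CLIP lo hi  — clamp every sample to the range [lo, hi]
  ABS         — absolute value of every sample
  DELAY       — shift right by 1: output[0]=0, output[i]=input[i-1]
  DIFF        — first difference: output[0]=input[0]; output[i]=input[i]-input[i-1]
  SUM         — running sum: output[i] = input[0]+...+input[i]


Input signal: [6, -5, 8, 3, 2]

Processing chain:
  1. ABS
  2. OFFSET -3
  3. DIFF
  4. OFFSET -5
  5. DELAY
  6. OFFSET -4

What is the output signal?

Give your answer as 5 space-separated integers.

Input: [6, -5, 8, 3, 2]
Stage 1 (ABS): |6|=6, |-5|=5, |8|=8, |3|=3, |2|=2 -> [6, 5, 8, 3, 2]
Stage 2 (OFFSET -3): 6+-3=3, 5+-3=2, 8+-3=5, 3+-3=0, 2+-3=-1 -> [3, 2, 5, 0, -1]
Stage 3 (DIFF): s[0]=3, 2-3=-1, 5-2=3, 0-5=-5, -1-0=-1 -> [3, -1, 3, -5, -1]
Stage 4 (OFFSET -5): 3+-5=-2, -1+-5=-6, 3+-5=-2, -5+-5=-10, -1+-5=-6 -> [-2, -6, -2, -10, -6]
Stage 5 (DELAY): [0, -2, -6, -2, -10] = [0, -2, -6, -2, -10] -> [0, -2, -6, -2, -10]
Stage 6 (OFFSET -4): 0+-4=-4, -2+-4=-6, -6+-4=-10, -2+-4=-6, -10+-4=-14 -> [-4, -6, -10, -6, -14]

Answer: -4 -6 -10 -6 -14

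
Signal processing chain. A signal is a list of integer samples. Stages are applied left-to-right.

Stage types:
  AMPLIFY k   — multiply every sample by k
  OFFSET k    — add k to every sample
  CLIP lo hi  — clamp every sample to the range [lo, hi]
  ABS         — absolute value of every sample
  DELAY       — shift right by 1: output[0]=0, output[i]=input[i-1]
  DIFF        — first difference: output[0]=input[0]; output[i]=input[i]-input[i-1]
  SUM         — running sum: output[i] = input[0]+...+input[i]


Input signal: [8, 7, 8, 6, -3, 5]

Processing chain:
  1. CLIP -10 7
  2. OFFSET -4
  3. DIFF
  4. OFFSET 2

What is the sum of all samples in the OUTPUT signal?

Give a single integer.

Input: [8, 7, 8, 6, -3, 5]
Stage 1 (CLIP -10 7): clip(8,-10,7)=7, clip(7,-10,7)=7, clip(8,-10,7)=7, clip(6,-10,7)=6, clip(-3,-10,7)=-3, clip(5,-10,7)=5 -> [7, 7, 7, 6, -3, 5]
Stage 2 (OFFSET -4): 7+-4=3, 7+-4=3, 7+-4=3, 6+-4=2, -3+-4=-7, 5+-4=1 -> [3, 3, 3, 2, -7, 1]
Stage 3 (DIFF): s[0]=3, 3-3=0, 3-3=0, 2-3=-1, -7-2=-9, 1--7=8 -> [3, 0, 0, -1, -9, 8]
Stage 4 (OFFSET 2): 3+2=5, 0+2=2, 0+2=2, -1+2=1, -9+2=-7, 8+2=10 -> [5, 2, 2, 1, -7, 10]
Output sum: 13

Answer: 13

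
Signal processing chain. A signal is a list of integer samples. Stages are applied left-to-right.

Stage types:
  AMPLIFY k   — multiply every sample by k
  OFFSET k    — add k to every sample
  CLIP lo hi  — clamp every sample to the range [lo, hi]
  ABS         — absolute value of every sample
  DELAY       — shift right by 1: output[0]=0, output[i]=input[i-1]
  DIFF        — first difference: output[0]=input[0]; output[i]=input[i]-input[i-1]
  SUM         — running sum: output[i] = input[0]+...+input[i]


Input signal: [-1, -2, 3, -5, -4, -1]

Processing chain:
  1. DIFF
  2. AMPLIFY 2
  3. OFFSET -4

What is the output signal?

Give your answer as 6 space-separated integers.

Answer: -6 -6 6 -20 -2 2

Derivation:
Input: [-1, -2, 3, -5, -4, -1]
Stage 1 (DIFF): s[0]=-1, -2--1=-1, 3--2=5, -5-3=-8, -4--5=1, -1--4=3 -> [-1, -1, 5, -8, 1, 3]
Stage 2 (AMPLIFY 2): -1*2=-2, -1*2=-2, 5*2=10, -8*2=-16, 1*2=2, 3*2=6 -> [-2, -2, 10, -16, 2, 6]
Stage 3 (OFFSET -4): -2+-4=-6, -2+-4=-6, 10+-4=6, -16+-4=-20, 2+-4=-2, 6+-4=2 -> [-6, -6, 6, -20, -2, 2]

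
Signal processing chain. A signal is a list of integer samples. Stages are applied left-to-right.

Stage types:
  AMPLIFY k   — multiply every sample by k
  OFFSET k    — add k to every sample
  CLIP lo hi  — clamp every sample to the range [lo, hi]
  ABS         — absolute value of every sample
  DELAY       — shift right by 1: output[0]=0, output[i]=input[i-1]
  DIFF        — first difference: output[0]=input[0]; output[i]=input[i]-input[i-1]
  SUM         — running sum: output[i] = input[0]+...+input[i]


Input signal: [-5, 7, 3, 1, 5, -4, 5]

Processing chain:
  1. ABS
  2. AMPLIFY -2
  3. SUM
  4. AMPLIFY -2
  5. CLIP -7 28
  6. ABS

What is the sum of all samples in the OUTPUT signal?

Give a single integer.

Answer: 188

Derivation:
Input: [-5, 7, 3, 1, 5, -4, 5]
Stage 1 (ABS): |-5|=5, |7|=7, |3|=3, |1|=1, |5|=5, |-4|=4, |5|=5 -> [5, 7, 3, 1, 5, 4, 5]
Stage 2 (AMPLIFY -2): 5*-2=-10, 7*-2=-14, 3*-2=-6, 1*-2=-2, 5*-2=-10, 4*-2=-8, 5*-2=-10 -> [-10, -14, -6, -2, -10, -8, -10]
Stage 3 (SUM): sum[0..0]=-10, sum[0..1]=-24, sum[0..2]=-30, sum[0..3]=-32, sum[0..4]=-42, sum[0..5]=-50, sum[0..6]=-60 -> [-10, -24, -30, -32, -42, -50, -60]
Stage 4 (AMPLIFY -2): -10*-2=20, -24*-2=48, -30*-2=60, -32*-2=64, -42*-2=84, -50*-2=100, -60*-2=120 -> [20, 48, 60, 64, 84, 100, 120]
Stage 5 (CLIP -7 28): clip(20,-7,28)=20, clip(48,-7,28)=28, clip(60,-7,28)=28, clip(64,-7,28)=28, clip(84,-7,28)=28, clip(100,-7,28)=28, clip(120,-7,28)=28 -> [20, 28, 28, 28, 28, 28, 28]
Stage 6 (ABS): |20|=20, |28|=28, |28|=28, |28|=28, |28|=28, |28|=28, |28|=28 -> [20, 28, 28, 28, 28, 28, 28]
Output sum: 188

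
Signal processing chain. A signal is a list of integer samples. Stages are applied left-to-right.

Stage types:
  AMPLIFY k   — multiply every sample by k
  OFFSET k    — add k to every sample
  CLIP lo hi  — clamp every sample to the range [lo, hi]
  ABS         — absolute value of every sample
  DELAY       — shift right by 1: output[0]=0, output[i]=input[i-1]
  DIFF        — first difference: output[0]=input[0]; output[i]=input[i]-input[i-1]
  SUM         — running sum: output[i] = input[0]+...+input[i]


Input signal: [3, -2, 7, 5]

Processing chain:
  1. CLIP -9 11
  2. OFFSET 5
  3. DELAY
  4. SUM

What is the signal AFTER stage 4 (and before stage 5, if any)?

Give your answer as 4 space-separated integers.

Input: [3, -2, 7, 5]
Stage 1 (CLIP -9 11): clip(3,-9,11)=3, clip(-2,-9,11)=-2, clip(7,-9,11)=7, clip(5,-9,11)=5 -> [3, -2, 7, 5]
Stage 2 (OFFSET 5): 3+5=8, -2+5=3, 7+5=12, 5+5=10 -> [8, 3, 12, 10]
Stage 3 (DELAY): [0, 8, 3, 12] = [0, 8, 3, 12] -> [0, 8, 3, 12]
Stage 4 (SUM): sum[0..0]=0, sum[0..1]=8, sum[0..2]=11, sum[0..3]=23 -> [0, 8, 11, 23]

Answer: 0 8 11 23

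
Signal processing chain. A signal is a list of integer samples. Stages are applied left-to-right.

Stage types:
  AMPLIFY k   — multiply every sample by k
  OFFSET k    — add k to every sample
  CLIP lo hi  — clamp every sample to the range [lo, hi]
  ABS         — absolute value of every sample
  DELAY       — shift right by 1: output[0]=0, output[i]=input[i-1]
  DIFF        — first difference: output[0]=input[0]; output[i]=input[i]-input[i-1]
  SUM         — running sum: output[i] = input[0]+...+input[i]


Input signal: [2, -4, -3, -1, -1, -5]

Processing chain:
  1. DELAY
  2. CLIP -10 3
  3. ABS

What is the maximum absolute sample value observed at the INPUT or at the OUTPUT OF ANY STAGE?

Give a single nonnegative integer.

Input: [2, -4, -3, -1, -1, -5] (max |s|=5)
Stage 1 (DELAY): [0, 2, -4, -3, -1, -1] = [0, 2, -4, -3, -1, -1] -> [0, 2, -4, -3, -1, -1] (max |s|=4)
Stage 2 (CLIP -10 3): clip(0,-10,3)=0, clip(2,-10,3)=2, clip(-4,-10,3)=-4, clip(-3,-10,3)=-3, clip(-1,-10,3)=-1, clip(-1,-10,3)=-1 -> [0, 2, -4, -3, -1, -1] (max |s|=4)
Stage 3 (ABS): |0|=0, |2|=2, |-4|=4, |-3|=3, |-1|=1, |-1|=1 -> [0, 2, 4, 3, 1, 1] (max |s|=4)
Overall max amplitude: 5

Answer: 5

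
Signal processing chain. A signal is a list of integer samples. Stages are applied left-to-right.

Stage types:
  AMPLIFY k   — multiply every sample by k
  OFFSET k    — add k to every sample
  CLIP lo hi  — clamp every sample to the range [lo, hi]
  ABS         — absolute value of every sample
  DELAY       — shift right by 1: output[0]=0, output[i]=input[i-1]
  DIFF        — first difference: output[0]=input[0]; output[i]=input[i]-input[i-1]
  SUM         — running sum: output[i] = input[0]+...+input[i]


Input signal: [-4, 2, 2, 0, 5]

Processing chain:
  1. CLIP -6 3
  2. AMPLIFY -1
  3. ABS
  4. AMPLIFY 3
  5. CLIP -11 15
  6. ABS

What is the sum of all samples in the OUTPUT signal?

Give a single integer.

Input: [-4, 2, 2, 0, 5]
Stage 1 (CLIP -6 3): clip(-4,-6,3)=-4, clip(2,-6,3)=2, clip(2,-6,3)=2, clip(0,-6,3)=0, clip(5,-6,3)=3 -> [-4, 2, 2, 0, 3]
Stage 2 (AMPLIFY -1): -4*-1=4, 2*-1=-2, 2*-1=-2, 0*-1=0, 3*-1=-3 -> [4, -2, -2, 0, -3]
Stage 3 (ABS): |4|=4, |-2|=2, |-2|=2, |0|=0, |-3|=3 -> [4, 2, 2, 0, 3]
Stage 4 (AMPLIFY 3): 4*3=12, 2*3=6, 2*3=6, 0*3=0, 3*3=9 -> [12, 6, 6, 0, 9]
Stage 5 (CLIP -11 15): clip(12,-11,15)=12, clip(6,-11,15)=6, clip(6,-11,15)=6, clip(0,-11,15)=0, clip(9,-11,15)=9 -> [12, 6, 6, 0, 9]
Stage 6 (ABS): |12|=12, |6|=6, |6|=6, |0|=0, |9|=9 -> [12, 6, 6, 0, 9]
Output sum: 33

Answer: 33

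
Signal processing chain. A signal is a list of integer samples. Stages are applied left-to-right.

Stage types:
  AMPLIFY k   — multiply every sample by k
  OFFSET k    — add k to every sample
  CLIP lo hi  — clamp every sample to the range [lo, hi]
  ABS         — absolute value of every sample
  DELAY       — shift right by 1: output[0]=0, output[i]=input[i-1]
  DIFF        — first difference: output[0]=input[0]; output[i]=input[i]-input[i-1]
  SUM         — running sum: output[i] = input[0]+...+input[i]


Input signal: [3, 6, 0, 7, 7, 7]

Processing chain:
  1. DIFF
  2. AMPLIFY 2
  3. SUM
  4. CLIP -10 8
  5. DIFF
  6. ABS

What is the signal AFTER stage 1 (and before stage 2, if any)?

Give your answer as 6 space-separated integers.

Input: [3, 6, 0, 7, 7, 7]
Stage 1 (DIFF): s[0]=3, 6-3=3, 0-6=-6, 7-0=7, 7-7=0, 7-7=0 -> [3, 3, -6, 7, 0, 0]

Answer: 3 3 -6 7 0 0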